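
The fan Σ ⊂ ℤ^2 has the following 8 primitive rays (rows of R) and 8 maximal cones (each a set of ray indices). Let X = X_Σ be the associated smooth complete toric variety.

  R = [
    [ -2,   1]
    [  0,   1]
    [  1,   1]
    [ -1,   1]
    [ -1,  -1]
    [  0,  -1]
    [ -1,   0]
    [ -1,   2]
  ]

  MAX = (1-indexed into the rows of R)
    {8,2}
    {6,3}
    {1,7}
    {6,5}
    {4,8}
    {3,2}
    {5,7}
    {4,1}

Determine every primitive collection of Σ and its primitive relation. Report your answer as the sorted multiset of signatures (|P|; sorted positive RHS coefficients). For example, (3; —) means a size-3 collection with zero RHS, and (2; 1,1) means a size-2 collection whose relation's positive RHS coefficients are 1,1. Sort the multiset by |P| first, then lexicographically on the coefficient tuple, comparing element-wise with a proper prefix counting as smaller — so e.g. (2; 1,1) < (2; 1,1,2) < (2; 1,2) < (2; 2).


Minimal non-faces — 20 found among 8 rays, 8 max cones:

  P = {2,6}:  v_{2} + v_{6} = 0  so sig = (2; —)
  P = {3,5}:  v_{3} + v_{5} = 0  so sig = (2; —)
  P = {1,3}:  v_{1} + v_{3} = v_{8}  so sig = (2; 1)
  P = {2,4}:  v_{2} + v_{4} = v_{8}  so sig = (2; 1)
  P = {2,5}:  v_{2} + v_{5} = v_{7}  so sig = (2; 1)
  P = {2,7}:  v_{2} + v_{7} = v_{4}  so sig = (2; 1)
  P = {3,7}:  v_{3} + v_{7} = v_{2}  so sig = (2; 1)
  P = {4,6}:  v_{4} + v_{6} = v_{7}  so sig = (2; 1)
  P = {4,7}:  v_{4} + v_{7} = v_{1}  so sig = (2; 1)
  P = {5,8}:  v_{5} + v_{8} = v_{1}  so sig = (2; 1)
  P = {6,7}:  v_{6} + v_{7} = v_{5}  so sig = (2; 1)
  P = {6,8}:  v_{6} + v_{8} = v_{4}  so sig = (2; 1)
  P = {1,2}:  v_{1} + v_{2} = 2·v_{4}  so sig = (2; 2)
  P = {1,6}:  v_{1} + v_{6} = 2·v_{7}  so sig = (2; 2)
  P = {3,4}:  v_{3} + v_{4} = 2·v_{2}  so sig = (2; 2)
  P = {4,5}:  v_{4} + v_{5} = 2·v_{7}  so sig = (2; 2)
  P = {7,8}:  v_{7} + v_{8} = 2·v_{4}  so sig = (2; 2)
  P = {1,5}:  v_{1} + v_{5} = 3·v_{7}  so sig = (2; 3)
  P = {1,8}:  v_{1} + v_{8} = 3·v_{4}  so sig = (2; 3)
  P = {3,8}:  v_{3} + v_{8} = 3·v_{2}  so sig = (2; 3)

so the primitive-relation signature multiset is
{ (2; —) ×2,  (2; 1) ×10,  (2; 2) ×5,  (2; 3) ×3 }


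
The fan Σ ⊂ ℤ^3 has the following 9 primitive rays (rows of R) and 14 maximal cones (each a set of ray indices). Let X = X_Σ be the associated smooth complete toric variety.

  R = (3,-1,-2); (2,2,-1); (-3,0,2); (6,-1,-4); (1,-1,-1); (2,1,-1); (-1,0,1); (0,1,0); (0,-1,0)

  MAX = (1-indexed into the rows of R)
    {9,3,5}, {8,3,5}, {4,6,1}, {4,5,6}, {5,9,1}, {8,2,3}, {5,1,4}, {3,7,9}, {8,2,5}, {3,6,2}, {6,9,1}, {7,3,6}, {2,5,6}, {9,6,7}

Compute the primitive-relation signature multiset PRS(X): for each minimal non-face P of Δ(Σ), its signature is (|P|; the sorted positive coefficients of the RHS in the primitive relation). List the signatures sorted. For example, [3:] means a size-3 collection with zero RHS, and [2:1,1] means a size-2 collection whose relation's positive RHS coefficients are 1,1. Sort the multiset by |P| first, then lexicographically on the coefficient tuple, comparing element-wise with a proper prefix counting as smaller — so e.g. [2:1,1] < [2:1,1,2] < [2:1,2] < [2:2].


Δ(Σ) — 9 vertices, 20 min non-faces:

  {8,9}:  v_{8} + v_{9} = 0 ; sig = [2:]
  {1,3}:  v_{1} + v_{3} = v_{9} ; sig = [2:1]
  {2,9}:  v_{2} + v_{9} = v_{6} ; sig = [2:1]
  {3,4}:  v_{3} + v_{4} = v_{1} ; sig = [2:1]
  {5,7}:  v_{5} + v_{7} = v_{9} ; sig = [2:1]
  {6,8}:  v_{6} + v_{8} = v_{2} ; sig = [2:1]
  {1,8}:  v_{1} + v_{8} = v_{5} + v_{6} ; sig = [2:1,1]
  {7,8}:  v_{7} + v_{8} = v_{3} + v_{6} ; sig = [2:1,1]
  {4,7}:  v_{4} + v_{7} = v_{1} + v_{6} + v_{9} ; sig = [2:1,1,1]
  {1,2}:  v_{1} + v_{2} = v_{5} + 2·v_{6} ; sig = [2:1,2]
  {1,7}:  v_{1} + v_{7} = v_{6} + 2·v_{9} ; sig = [2:1,2]
  {2,7}:  v_{2} + v_{7} = v_{3} + 2·v_{6} ; sig = [2:1,2]
  {4,9}:  v_{4} + v_{9} = 2·v_{1} ; sig = [2:2]
  {4,8}:  v_{4} + v_{8} = 2·v_{5} + 2·v_{6} ; sig = [2:2,2]
  {2,4}:  v_{2} + v_{4} = 2·v_{5} + 3·v_{6} ; sig = [2:2,3]
  {3,5,6}:  v_{3} + v_{5} + v_{6} = 0 ; sig = [3:]
  {1,5,6}:  v_{1} + v_{5} + v_{6} = v_{4} ; sig = [3:1]
  {2,3,5}:  v_{2} + v_{3} + v_{5} = v_{8} ; sig = [3:1]
  {3,6,9}:  v_{3} + v_{6} + v_{9} = v_{7} ; sig = [3:1]
  {5,6,9}:  v_{5} + v_{6} + v_{9} = v_{1} ; sig = [3:1]

Hence PRS(X_Σ) =
    |P|=2: 15 collections, coeffs (), (1), (1), (1), (1), (1), (1,1), (1,1), (1,1,1), (1,2), (1,2), (1,2), (2), (2,2), (2,3)
    |P|=3: 5 collections, coeffs (), (1), (1), (1), (1)


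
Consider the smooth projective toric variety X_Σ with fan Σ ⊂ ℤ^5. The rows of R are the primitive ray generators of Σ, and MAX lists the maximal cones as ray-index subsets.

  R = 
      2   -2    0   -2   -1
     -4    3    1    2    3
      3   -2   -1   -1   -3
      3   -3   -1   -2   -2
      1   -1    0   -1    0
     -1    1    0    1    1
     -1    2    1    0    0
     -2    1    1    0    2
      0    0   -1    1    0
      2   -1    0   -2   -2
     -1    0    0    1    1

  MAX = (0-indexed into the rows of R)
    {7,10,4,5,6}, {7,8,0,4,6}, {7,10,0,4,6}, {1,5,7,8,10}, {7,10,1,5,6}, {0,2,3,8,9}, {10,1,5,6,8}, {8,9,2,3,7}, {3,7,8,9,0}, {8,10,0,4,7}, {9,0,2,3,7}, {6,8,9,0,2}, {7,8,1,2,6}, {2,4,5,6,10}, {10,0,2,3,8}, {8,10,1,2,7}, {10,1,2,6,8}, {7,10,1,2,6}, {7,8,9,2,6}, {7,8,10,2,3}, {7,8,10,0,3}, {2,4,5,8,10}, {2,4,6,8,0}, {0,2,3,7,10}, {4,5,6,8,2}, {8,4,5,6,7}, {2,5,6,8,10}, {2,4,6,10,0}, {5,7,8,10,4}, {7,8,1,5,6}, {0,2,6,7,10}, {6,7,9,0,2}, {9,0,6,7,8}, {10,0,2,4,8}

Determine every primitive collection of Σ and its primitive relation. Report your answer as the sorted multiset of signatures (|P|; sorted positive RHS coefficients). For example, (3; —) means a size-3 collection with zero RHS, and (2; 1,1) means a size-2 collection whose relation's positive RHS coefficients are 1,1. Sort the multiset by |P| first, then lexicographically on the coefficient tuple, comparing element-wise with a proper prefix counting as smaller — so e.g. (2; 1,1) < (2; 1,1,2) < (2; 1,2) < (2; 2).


Minimal non-faces — 18 found among 11 rays, 34 max cones:

  P = {0,1}:  v_{0} + v_{1} = v_{7} — sig = (2; 1)
  P = {0,5}:  v_{0} + v_{5} = v_{4} — sig = (2; 1)
  P = {3,6}:  v_{3} + v_{6} = v_{9} — sig = (2; 1)
  P = {1,4}:  v_{1} + v_{4} = v_{5} + v_{7} — sig = (2; 1,1)
  P = {3,5}:  v_{3} + v_{5} = v_{0} + v_{8} — sig = (2; 1,1)
  P = {9,10}:  v_{9} + v_{10} = v_{2} + v_{7} — sig = (2; 1,1)
  P = {5,9}:  v_{5} + v_{9} = v_{0} + v_{6} + v_{8} — sig = (2; 1,1,1)
  P = {1,9}:  v_{1} + v_{9} = v_{2} + v_{6} + 2·v_{7} + v_{8} — sig = (2; 1,1,1,2)
  P = {1,3}:  v_{1} + v_{3} = v_{2} + 2·v_{7} + v_{8} — sig = (2; 1,1,2)
  P = {4,9}:  v_{4} + v_{9} = 2·v_{0} + v_{6} + v_{8} — sig = (2; 1,1,2)
  P = {3,4}:  v_{3} + v_{4} = 2·v_{0} + v_{8} — sig = (2; 1,2)
  P = {2,5,7}:  v_{2} + v_{5} + v_{7} = 0 — sig = (3; —)
  P = {2,4,7}:  v_{2} + v_{4} + v_{7} = v_{0} — sig = (3; 1)
  P = {1,2,5}:  v_{1} + v_{2} + v_{5} = v_{6} + v_{8} + v_{10} — sig = (3; 1,1,1)
  P = {0,6,8,10}:  v_{0} + v_{6} + v_{8} + v_{10} = 0 — sig = (4; —)
  P = {0,2,7,8}:  v_{0} + v_{2} + v_{7} + v_{8} = v_{3} — sig = (4; 1)
  P = {4,6,8,10}:  v_{4} + v_{6} + v_{8} + v_{10} = v_{5} — sig = (4; 1)
  P = {6,7,8,10}:  v_{6} + v_{7} + v_{8} + v_{10} = v_{1} — sig = (4; 1)

Signatures (|P|; sorted positive RHS coefficients), sorted:
    (2; 1)
    (2; 1)
    (2; 1)
    (2; 1,1)
    (2; 1,1)
    (2; 1,1)
    (2; 1,1,1)
    (2; 1,1,1,2)
    (2; 1,1,2)
    (2; 1,1,2)
    (2; 1,2)
    (3; —)
    (3; 1)
    (3; 1,1,1)
    (4; —)
    (4; 1)
    (4; 1)
    (4; 1)


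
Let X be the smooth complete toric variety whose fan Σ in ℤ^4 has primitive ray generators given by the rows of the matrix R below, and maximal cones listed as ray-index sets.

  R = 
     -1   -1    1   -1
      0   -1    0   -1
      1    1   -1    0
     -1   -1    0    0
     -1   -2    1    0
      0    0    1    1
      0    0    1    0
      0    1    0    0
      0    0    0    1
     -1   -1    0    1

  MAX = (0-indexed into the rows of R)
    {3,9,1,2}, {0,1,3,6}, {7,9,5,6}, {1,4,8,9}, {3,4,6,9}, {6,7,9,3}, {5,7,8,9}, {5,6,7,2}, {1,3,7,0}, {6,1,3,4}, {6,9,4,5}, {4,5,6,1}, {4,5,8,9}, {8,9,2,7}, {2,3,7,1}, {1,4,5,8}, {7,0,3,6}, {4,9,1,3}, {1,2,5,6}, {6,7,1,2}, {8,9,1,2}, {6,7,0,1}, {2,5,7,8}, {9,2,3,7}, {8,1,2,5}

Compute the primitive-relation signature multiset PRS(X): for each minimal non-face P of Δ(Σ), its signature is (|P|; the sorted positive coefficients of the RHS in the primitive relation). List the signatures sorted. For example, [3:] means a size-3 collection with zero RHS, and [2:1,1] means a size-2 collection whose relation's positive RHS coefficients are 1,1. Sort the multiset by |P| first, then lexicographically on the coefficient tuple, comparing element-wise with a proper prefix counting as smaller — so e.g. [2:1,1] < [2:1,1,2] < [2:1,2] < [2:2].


Σ has 19 primitive collections:

  • {3,8}:  v_{3} + v_{8} = v_{9}  so sig = [2:1]
  • {6,8}:  v_{6} + v_{8} = v_{5}  so sig = [2:1]
  • {0,2}:  v_{0} + v_{2} = v_{1} + v_{7}  so sig = [2:1,1]
  • {0,8}:  v_{0} + v_{8} = v_{3} + v_{6}  so sig = [2:1,1]
  • {2,4}:  v_{2} + v_{4} = v_{1} + v_{8}  so sig = [2:1,1]
  • {3,5}:  v_{3} + v_{5} = v_{6} + v_{9}  so sig = [2:1,1]
  • {4,7}:  v_{4} + v_{7} = v_{3} + v_{6}  so sig = [2:1,1]
  • {0,5}:  v_{0} + v_{5} = v_{3} + 2·v_{6}  so sig = [2:1,2]
  • {0,9}:  v_{0} + v_{9} = 2·v_{3} + v_{6}  so sig = [2:1,2]
  • {0,4}:  v_{0} + v_{4} = v_{1} + 2·v_{3} + 2·v_{6}  so sig = [2:1,2,2]
  • {1,7,8}:  v_{1} + v_{7} + v_{8} = 0  so sig = [3:]
  • {2,3,6}:  v_{2} + v_{3} + v_{6} = 0  so sig = [3:]
  • {1,5,7}:  v_{1} + v_{5} + v_{7} = v_{6}  so sig = [3:1]
  • {1,6,9}:  v_{1} + v_{6} + v_{9} = v_{4}  so sig = [3:1]
  • {1,7,9}:  v_{1} + v_{7} + v_{9} = v_{3}  so sig = [3:1]
  • {2,6,9}:  v_{2} + v_{6} + v_{9} = v_{8}  so sig = [3:1]
  • {1,5,9}:  v_{1} + v_{5} + v_{9} = v_{4} + v_{8}  so sig = [3:1,1]
  • {2,5,9}:  v_{2} + v_{5} + v_{9} = 2·v_{8}  so sig = [3:2]
  • {1,3,6,7}:  v_{1} + v_{3} + v_{6} + v_{7} = v_{0}  so sig = [4:1]

so the primitive-relation signature multiset is
{ [2:1] ×2,  [2:1,1] ×5,  [2:1,2] ×2,  [2:1,2,2],  [3:] ×2,  [3:1] ×4,  [3:1,1],  [3:2],  [4:1] }


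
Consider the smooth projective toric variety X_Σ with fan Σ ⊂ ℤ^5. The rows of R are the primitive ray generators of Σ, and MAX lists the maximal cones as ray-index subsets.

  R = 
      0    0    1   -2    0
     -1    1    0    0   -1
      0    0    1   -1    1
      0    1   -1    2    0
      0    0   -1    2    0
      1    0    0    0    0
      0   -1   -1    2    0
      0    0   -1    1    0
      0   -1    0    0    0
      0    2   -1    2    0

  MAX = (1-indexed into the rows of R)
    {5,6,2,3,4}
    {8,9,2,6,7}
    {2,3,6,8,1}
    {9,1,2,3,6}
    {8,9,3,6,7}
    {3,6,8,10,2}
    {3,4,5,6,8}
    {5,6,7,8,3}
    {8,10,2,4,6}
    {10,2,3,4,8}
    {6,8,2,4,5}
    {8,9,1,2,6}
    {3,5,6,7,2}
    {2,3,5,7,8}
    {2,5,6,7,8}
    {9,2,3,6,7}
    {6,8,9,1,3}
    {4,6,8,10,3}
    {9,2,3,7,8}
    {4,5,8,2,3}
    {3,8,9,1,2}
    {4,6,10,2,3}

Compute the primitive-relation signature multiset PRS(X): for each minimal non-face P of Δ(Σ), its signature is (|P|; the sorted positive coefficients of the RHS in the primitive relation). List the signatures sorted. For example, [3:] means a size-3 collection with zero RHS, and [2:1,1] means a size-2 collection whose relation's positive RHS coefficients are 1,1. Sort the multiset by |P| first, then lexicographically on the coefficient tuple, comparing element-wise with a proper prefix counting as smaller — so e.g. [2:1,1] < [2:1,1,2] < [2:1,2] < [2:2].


14 minimal non-faces of Δ(Σ) (on 10 rays):

  {1,5}:  v_{1} + v_{5} = 0 — sig = [2:]
  {1,7}:  v_{1} + v_{7} = v_{9} — sig = [2:1]
  {4,9}:  v_{4} + v_{9} = v_{5} — sig = [2:1]
  {5,9}:  v_{5} + v_{9} = v_{7} — sig = [2:1]
  {9,10}:  v_{9} + v_{10} = v_{4} — sig = [2:1]
  {7,10}:  v_{7} + v_{10} = v_{4} + v_{5} — sig = [2:1,1]
  {1,4}:  v_{1} + v_{4} = v_{2} + v_{3} + v_{6} + v_{8} — sig = [2:1,1,1,1]
  {4,7}:  v_{4} + v_{7} = 2·v_{5} — sig = [2:2]
  {5,10}:  v_{5} + v_{10} = 2·v_{4} — sig = [2:2]
  {1,10}:  v_{1} + v_{10} = 2·v_{2} + 2·v_{3} + 2·v_{6} + 2·v_{8} — sig = [2:2,2,2,2]
  {2,3,6,8,9}:  v_{2} + v_{3} + v_{6} + v_{8} + v_{9} = 0 — sig = [5:]
  {2,3,4,6,8}:  v_{2} + v_{3} + v_{4} + v_{6} + v_{8} = v_{10} — sig = [5:1]
  {2,3,5,6,8}:  v_{2} + v_{3} + v_{5} + v_{6} + v_{8} = v_{4} — sig = [5:1]
  {2,3,6,7,8}:  v_{2} + v_{3} + v_{6} + v_{7} + v_{8} = v_{5} — sig = [5:1]

Signatures (|P|; sorted positive RHS coefficients), sorted:
[[2:], [2:1], [2:1], [2:1], [2:1], [2:1,1], [2:1,1,1,1], [2:2], [2:2], [2:2,2,2,2], [5:], [5:1], [5:1], [5:1]]


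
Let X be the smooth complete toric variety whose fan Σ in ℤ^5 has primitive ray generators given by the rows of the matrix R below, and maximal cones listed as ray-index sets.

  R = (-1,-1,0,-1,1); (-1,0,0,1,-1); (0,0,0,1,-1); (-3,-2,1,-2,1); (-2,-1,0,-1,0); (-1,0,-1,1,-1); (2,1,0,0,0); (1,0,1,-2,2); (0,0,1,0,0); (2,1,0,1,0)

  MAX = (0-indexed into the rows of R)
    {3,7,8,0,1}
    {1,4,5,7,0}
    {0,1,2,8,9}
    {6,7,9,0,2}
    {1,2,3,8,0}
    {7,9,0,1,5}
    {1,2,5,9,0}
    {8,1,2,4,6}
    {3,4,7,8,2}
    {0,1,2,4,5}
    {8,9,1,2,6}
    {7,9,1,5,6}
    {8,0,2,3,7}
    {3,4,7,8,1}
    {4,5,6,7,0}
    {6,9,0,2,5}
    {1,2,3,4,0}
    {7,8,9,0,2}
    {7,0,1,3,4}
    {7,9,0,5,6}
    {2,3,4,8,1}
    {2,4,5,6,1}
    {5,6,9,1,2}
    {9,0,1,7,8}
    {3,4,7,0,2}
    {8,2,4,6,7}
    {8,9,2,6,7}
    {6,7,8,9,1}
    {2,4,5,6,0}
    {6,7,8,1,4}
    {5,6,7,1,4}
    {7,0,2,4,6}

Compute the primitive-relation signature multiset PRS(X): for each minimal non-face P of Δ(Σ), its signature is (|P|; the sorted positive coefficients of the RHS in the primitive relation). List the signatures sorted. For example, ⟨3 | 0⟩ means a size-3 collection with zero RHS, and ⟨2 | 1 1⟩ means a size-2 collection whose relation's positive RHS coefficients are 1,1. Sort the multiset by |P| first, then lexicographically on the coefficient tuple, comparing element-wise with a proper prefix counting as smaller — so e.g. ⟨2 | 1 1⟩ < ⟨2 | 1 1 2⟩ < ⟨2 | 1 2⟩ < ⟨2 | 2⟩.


The 10 primitive collections of Σ (r=10, n=5):

  P={4,9}:  v_{4} + v_{9} = 0  so sig = ⟨2 | 0⟩
  P={5,8}:  v_{5} + v_{8} = v_{1}  so sig = ⟨2 | 1⟩
  P={3,9}:  v_{3} + v_{9} = v_{0} + v_{8}  so sig = ⟨2 | 1 1⟩
  P={3,5}:  v_{3} + v_{5} = v_{0} + v_{1} + v_{4}  so sig = ⟨2 | 1 1 1⟩
  P={3,6}:  v_{3} + v_{6} = v_{2} + v_{4} + v_{7}  so sig = ⟨2 | 1 1 1⟩
  P={0,1,6}:  v_{0} + v_{1} + v_{6} = 0  so sig = ⟨3 | 0⟩
  P={2,5,7}:  v_{2} + v_{5} + v_{7} = 0  so sig = ⟨3 | 0⟩
  P={0,4,8}:  v_{0} + v_{4} + v_{8} = v_{3}  so sig = ⟨3 | 1⟩
  P={1,2,7}:  v_{1} + v_{2} + v_{7} = v_{8}  so sig = ⟨3 | 1⟩
  P={0,6,8}:  v_{0} + v_{6} + v_{8} = v_{2} + v_{7}  so sig = ⟨3 | 1 1⟩

Sorted signature multiset PRS(X):
    ⟨2 | 0⟩
    ⟨2 | 1⟩
    ⟨2 | 1 1⟩
    ⟨2 | 1 1 1⟩
    ⟨2 | 1 1 1⟩
    ⟨3 | 0⟩
    ⟨3 | 0⟩
    ⟨3 | 1⟩
    ⟨3 | 1⟩
    ⟨3 | 1 1⟩


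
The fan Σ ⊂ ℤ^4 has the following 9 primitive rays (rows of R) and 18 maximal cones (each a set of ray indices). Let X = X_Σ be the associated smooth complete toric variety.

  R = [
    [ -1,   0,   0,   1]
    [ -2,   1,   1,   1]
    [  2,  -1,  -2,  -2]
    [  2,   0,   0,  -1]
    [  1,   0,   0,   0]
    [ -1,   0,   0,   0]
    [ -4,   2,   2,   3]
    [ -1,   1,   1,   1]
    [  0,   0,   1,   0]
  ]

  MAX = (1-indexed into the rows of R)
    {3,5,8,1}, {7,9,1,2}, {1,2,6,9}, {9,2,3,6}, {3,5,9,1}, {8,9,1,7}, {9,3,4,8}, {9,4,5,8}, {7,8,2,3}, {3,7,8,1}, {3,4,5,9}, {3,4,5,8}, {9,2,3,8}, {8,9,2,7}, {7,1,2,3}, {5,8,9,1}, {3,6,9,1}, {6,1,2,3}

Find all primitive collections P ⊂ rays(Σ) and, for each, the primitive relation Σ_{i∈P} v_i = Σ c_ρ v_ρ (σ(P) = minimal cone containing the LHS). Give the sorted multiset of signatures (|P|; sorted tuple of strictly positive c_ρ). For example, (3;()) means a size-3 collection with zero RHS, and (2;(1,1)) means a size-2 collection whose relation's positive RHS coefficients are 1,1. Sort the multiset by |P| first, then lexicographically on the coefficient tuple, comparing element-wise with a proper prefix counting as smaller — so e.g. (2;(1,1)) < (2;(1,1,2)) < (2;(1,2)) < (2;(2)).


Primitive collections (14):

  {5,6}:  v_{5} + v_{6} = 0 — sig = (2;())
  {1,4}:  v_{1} + v_{4} = v_{5} — sig = (2;(1))
  {2,5}:  v_{2} + v_{5} = v_{8} — sig = (2;(1))
  {6,8}:  v_{6} + v_{8} = v_{2} — sig = (2;(1))
  {4,6}:  v_{4} + v_{6} = v_{3} + v_{8} + v_{9} — sig = (2;(1,1,1))
  {2,4}:  v_{2} + v_{4} = v_{3} + 2·v_{8} + v_{9} — sig = (2;(1,1,2))
  {5,7}:  v_{5} + v_{7} = v_{1} + 2·v_{8} — sig = (2;(1,2))
  {6,7}:  v_{6} + v_{7} = v_{1} + 2·v_{2} — sig = (2;(1,2))
  {4,7}:  v_{4} + v_{7} = 2·v_{8} — sig = (2;(2))
  {1,2,8}:  v_{1} + v_{2} + v_{8} = v_{7} — sig = (3;(1))
  {3,7,9}:  v_{3} + v_{7} + v_{9} = v_{2} — sig = (3;(1))
  {1,3,8,9}:  v_{1} + v_{3} + v_{8} + v_{9} = 0 — sig = (4;())
  {1,2,3,9}:  v_{1} + v_{2} + v_{3} + v_{9} = v_{6} — sig = (4;(1))
  {3,5,8,9}:  v_{3} + v_{5} + v_{8} + v_{9} = v_{4} — sig = (4;(1))

so the primitive-relation signature multiset is
    |P|=2: 9 collections, coeffs (), (1), (1), (1), (1,1,1), (1,1,2), (1,2), (1,2), (2)
    |P|=3: 2 collections, coeffs (1), (1)
    |P|=4: 3 collections, coeffs (), (1), (1)


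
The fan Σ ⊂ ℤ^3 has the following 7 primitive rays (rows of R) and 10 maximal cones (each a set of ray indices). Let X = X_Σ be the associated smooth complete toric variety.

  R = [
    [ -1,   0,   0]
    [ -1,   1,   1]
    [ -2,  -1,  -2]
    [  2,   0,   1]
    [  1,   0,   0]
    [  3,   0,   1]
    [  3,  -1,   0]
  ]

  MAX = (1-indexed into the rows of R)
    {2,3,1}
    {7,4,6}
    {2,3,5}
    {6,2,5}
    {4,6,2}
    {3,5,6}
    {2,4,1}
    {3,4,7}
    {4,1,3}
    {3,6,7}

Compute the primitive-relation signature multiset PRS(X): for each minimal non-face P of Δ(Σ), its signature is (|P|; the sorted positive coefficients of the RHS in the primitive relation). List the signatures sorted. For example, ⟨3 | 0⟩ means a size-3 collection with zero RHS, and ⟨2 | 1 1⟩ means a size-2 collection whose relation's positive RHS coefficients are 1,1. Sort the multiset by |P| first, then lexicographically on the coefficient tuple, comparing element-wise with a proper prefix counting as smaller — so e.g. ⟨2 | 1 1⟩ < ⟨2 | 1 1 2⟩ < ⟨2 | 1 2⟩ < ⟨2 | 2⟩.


9 minimal non-faces of Δ(Σ) (on 7 rays):

  P = {1,5}:  v_{1} + v_{5} = 0  so sig = ⟨2 | 0⟩
  P = {1,6}:  v_{1} + v_{6} = v_{4}  so sig = ⟨2 | 1⟩
  P = {2,7}:  v_{2} + v_{7} = v_{4}  so sig = ⟨2 | 1⟩
  P = {4,5}:  v_{4} + v_{5} = v_{6}  so sig = ⟨2 | 1⟩
  P = {1,7}:  v_{1} + v_{7} = v_{3} + 2·v_{4}  so sig = ⟨2 | 1 2⟩
  P = {5,7}:  v_{5} + v_{7} = v_{3} + 2·v_{6}  so sig = ⟨2 | 1 2⟩
  P = {2,3,6}:  v_{2} + v_{3} + v_{6} = 0  so sig = ⟨3 | 0⟩
  P = {2,3,4}:  v_{2} + v_{3} + v_{4} = v_{1}  so sig = ⟨3 | 1⟩
  P = {3,4,6}:  v_{3} + v_{4} + v_{6} = v_{7}  so sig = ⟨3 | 1⟩

Hence PRS(X_Σ) =
    ⟨2 | 0⟩
    ⟨2 | 1⟩
    ⟨2 | 1⟩
    ⟨2 | 1⟩
    ⟨2 | 1 2⟩
    ⟨2 | 1 2⟩
    ⟨3 | 0⟩
    ⟨3 | 1⟩
    ⟨3 | 1⟩


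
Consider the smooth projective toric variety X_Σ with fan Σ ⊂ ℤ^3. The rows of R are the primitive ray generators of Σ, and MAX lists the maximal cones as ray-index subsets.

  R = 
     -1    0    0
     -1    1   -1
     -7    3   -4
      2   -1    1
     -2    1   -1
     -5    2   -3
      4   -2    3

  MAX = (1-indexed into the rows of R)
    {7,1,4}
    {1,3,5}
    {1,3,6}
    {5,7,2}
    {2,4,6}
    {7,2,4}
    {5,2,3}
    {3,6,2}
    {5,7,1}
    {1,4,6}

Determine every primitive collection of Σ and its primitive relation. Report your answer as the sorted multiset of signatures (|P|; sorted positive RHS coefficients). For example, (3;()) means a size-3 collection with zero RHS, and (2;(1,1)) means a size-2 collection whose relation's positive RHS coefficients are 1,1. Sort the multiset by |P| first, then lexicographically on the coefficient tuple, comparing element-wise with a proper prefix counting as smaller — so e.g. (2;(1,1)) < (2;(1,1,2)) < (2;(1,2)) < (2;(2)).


Σ has 6 primitive collections:

  P={4,5}:  v_{4} + v_{5} = 0  ⟹  sig = (2;())
  P={1,2}:  v_{1} + v_{2} = v_{5}  ⟹  sig = (2;(1))
  P={3,4}:  v_{3} + v_{4} = v_{6}  ⟹  sig = (2;(1))
  P={5,6}:  v_{5} + v_{6} = v_{3}  ⟹  sig = (2;(1))
  P={6,7}:  v_{6} + v_{7} = v_{1}  ⟹  sig = (2;(1))
  P={3,7}:  v_{3} + v_{7} = v_{1} + v_{5}  ⟹  sig = (2;(1,1))

so the primitive-relation signature multiset is
    |P|=2: 6 collections, coeffs (), (1), (1), (1), (1), (1,1)


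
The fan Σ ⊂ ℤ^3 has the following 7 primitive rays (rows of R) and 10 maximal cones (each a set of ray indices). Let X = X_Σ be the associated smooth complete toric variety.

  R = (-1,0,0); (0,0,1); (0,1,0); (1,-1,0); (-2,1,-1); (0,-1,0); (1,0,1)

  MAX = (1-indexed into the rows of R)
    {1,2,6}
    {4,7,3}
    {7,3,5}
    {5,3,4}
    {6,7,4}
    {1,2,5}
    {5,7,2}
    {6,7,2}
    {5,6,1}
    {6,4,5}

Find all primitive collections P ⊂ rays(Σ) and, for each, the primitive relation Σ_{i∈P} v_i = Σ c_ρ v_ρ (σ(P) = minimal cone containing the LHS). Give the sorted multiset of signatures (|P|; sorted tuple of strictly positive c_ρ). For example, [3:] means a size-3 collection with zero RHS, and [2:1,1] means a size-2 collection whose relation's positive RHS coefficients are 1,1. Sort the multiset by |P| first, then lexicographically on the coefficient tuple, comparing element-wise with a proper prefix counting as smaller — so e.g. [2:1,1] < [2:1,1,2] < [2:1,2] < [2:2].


9 minimal non-faces of Δ(Σ) (on 7 rays):

  P={3,6}:  v_{3} + v_{6} = 0  ⟹  sig = [2:]
  P={1,4}:  v_{1} + v_{4} = v_{6}  ⟹  sig = [2:1]
  P={1,7}:  v_{1} + v_{7} = v_{2}  ⟹  sig = [2:1]
  P={1,3}:  v_{1} + v_{3} = v_{5} + v_{7}  ⟹  sig = [2:1,1]
  P={2,4}:  v_{2} + v_{4} = v_{6} + v_{7}  ⟹  sig = [2:1,1]
  P={2,3}:  v_{2} + v_{3} = v_{5} + 2·v_{7}  ⟹  sig = [2:1,2]
  P={4,5,7}:  v_{4} + v_{5} + v_{7} = 0  ⟹  sig = [3:]
  P={5,6,7}:  v_{5} + v_{6} + v_{7} = v_{1}  ⟹  sig = [3:1]
  P={2,5,6}:  v_{2} + v_{5} + v_{6} = 2·v_{1}  ⟹  sig = [3:2]

so the primitive-relation signature multiset is
[[2:], [2:1], [2:1], [2:1,1], [2:1,1], [2:1,2], [3:], [3:1], [3:2]]


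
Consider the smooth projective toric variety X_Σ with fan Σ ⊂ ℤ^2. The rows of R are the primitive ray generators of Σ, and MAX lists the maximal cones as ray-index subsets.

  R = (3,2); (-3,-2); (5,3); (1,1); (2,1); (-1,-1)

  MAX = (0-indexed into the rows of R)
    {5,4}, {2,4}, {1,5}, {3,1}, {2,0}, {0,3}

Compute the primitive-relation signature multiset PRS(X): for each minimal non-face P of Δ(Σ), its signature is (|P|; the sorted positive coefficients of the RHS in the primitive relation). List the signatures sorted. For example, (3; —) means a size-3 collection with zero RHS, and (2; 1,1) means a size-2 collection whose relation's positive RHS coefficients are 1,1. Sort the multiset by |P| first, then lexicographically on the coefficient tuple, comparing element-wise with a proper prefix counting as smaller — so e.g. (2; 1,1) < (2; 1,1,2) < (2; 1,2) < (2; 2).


9 collections generate NE(X_Σ); each relation:

  {0,1}:  v_{0} + v_{1} = 0  ⇒ sig = (2; —)
  {3,5}:  v_{3} + v_{5} = 0  ⇒ sig = (2; —)
  {0,4}:  v_{0} + v_{4} = v_{2}  ⇒ sig = (2; 1)
  {0,5}:  v_{0} + v_{5} = v_{4}  ⇒ sig = (2; 1)
  {1,2}:  v_{1} + v_{2} = v_{4}  ⇒ sig = (2; 1)
  {1,4}:  v_{1} + v_{4} = v_{5}  ⇒ sig = (2; 1)
  {3,4}:  v_{3} + v_{4} = v_{0}  ⇒ sig = (2; 1)
  {2,3}:  v_{2} + v_{3} = 2·v_{0}  ⇒ sig = (2; 2)
  {2,5}:  v_{2} + v_{5} = 2·v_{4}  ⇒ sig = (2; 2)

Signatures (|P|; sorted positive RHS coefficients), sorted:
    (2; —)
    (2; —)
    (2; 1)
    (2; 1)
    (2; 1)
    (2; 1)
    (2; 1)
    (2; 2)
    (2; 2)


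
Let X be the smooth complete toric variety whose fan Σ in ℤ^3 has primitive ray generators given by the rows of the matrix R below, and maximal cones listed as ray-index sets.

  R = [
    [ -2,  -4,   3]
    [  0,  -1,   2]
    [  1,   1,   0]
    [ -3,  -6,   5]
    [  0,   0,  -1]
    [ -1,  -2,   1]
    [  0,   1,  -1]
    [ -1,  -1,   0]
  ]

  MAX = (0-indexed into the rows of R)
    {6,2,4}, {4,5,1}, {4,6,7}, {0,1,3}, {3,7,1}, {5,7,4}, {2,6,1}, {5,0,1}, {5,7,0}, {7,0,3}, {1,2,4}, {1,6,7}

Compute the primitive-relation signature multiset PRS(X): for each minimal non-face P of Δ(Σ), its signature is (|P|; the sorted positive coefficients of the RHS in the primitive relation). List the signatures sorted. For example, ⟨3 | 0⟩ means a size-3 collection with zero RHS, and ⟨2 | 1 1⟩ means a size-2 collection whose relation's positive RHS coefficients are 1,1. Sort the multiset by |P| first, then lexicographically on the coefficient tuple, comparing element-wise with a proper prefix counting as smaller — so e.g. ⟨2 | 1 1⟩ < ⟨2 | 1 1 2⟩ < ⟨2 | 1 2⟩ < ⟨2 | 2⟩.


Minimal non-faces — 14 found among 8 rays, 12 max cones:

  P={2,7}:  v_{2} + v_{7} = 0  →  sig = ⟨2 | 0⟩
  P={5,6}:  v_{5} + v_{6} = v_{7}  →  sig = ⟨2 | 1⟩
  P={0,2}:  v_{0} + v_{2} = v_{1} + v_{5}  →  sig = ⟨2 | 1 1⟩
  P={2,3}:  v_{2} + v_{3} = v_{0} + v_{1}  →  sig = ⟨2 | 1 1⟩
  P={2,5}:  v_{2} + v_{5} = v_{1} + v_{4}  →  sig = ⟨2 | 1 1⟩
  P={3,4}:  v_{3} + v_{4} = v_{0} + v_{5}  →  sig = ⟨2 | 1 1⟩
  P={0,6}:  v_{0} + v_{6} = v_{1} + 2·v_{7}  →  sig = ⟨2 | 1 2⟩
  P={0,4}:  v_{0} + v_{4} = 2·v_{5}  →  sig = ⟨2 | 2⟩
  P={3,5}:  v_{3} + v_{5} = 2·v_{0}  →  sig = ⟨2 | 2⟩
  P={3,6}:  v_{3} + v_{6} = 2·v_{1} + 3·v_{7}  →  sig = ⟨2 | 2 3⟩
  P={1,4,6}:  v_{1} + v_{4} + v_{6} = 0  →  sig = ⟨3 | 0⟩
  P={0,1,7}:  v_{0} + v_{1} + v_{7} = v_{3}  →  sig = ⟨3 | 1⟩
  P={1,4,7}:  v_{1} + v_{4} + v_{7} = v_{5}  →  sig = ⟨3 | 1⟩
  P={1,5,7}:  v_{1} + v_{5} + v_{7} = v_{0}  →  sig = ⟨3 | 1⟩

Signatures (|P|; sorted positive RHS coefficients), sorted:
    |P|=2: 10 collections, coeffs (), (1), (1,1), (1,1), (1,1), (1,1), (1,2), (2), (2), (2,3)
    |P|=3: 4 collections, coeffs (), (1), (1), (1)


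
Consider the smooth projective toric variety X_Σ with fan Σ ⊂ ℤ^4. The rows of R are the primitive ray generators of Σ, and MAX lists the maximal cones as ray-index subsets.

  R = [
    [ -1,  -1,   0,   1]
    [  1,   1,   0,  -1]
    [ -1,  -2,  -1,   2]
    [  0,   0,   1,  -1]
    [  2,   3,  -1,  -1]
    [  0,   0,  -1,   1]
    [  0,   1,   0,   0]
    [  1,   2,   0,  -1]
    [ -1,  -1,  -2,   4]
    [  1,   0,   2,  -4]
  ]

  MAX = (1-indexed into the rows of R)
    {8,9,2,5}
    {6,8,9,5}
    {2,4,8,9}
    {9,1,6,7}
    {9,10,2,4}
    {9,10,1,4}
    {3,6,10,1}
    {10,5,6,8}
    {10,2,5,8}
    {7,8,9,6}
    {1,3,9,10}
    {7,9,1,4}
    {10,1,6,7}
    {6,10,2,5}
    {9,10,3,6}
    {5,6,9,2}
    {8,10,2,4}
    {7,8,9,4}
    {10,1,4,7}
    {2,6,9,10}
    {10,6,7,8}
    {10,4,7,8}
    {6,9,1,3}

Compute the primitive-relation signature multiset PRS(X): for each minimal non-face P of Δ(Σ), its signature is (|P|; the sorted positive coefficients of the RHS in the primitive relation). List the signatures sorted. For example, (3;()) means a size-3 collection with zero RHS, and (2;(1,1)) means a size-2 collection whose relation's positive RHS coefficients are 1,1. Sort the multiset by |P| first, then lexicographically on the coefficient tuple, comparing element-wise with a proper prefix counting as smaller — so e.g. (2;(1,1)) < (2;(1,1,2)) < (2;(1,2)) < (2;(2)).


Σ has 17 primitive collections:

  P = {1,2}:  v_{1} + v_{2} = 0 ; sig = (2;())
  P = {4,6}:  v_{4} + v_{6} = 0 ; sig = (2;())
  P = {1,8}:  v_{1} + v_{8} = v_{7} ; sig = (2;(1))
  P = {2,7}:  v_{2} + v_{7} = v_{8} ; sig = (2;(1))
  P = {3,8}:  v_{3} + v_{8} = v_{6} ; sig = (2;(1))
  P = {1,5}:  v_{1} + v_{5} = v_{6} + v_{8} ; sig = (2;(1,1))
  P = {3,7}:  v_{3} + v_{7} = v_{1} + v_{6} ; sig = (2;(1,1))
  P = {4,5}:  v_{4} + v_{5} = v_{2} + v_{8} ; sig = (2;(1,1))
  P = {2,3}:  v_{2} + v_{3} = v_{6} + v_{9} + v_{10} ; sig = (2;(1,1,1))
  P = {3,4}:  v_{3} + v_{4} = v_{1} + v_{9} + v_{10} ; sig = (2;(1,1,1))
  P = {3,5}:  v_{3} + v_{5} = v_{2} + 2·v_{6} ; sig = (2;(1,2))
  P = {5,7}:  v_{5} + v_{7} = v_{6} + 2·v_{8} ; sig = (2;(1,2))
  P = {7,9,10}:  v_{7} + v_{9} + v_{10} = 0 ; sig = (3;())
  P = {2,6,8}:  v_{2} + v_{6} + v_{8} = v_{5} ; sig = (3;(1))
  P = {8,9,10}:  v_{8} + v_{9} + v_{10} = v_{2} ; sig = (3;(1))
  P = {5,9,10}:  v_{5} + v_{9} + v_{10} = 2·v_{2} + v_{6} ; sig = (3;(1,2))
  P = {1,6,9,10}:  v_{1} + v_{6} + v_{9} + v_{10} = v_{3} ; sig = (4;(1))

Signatures (|P|; sorted positive RHS coefficients), sorted:
[(2;()), (2;()), (2;(1)), (2;(1)), (2;(1)), (2;(1,1)), (2;(1,1)), (2;(1,1)), (2;(1,1,1)), (2;(1,1,1)), (2;(1,2)), (2;(1,2)), (3;()), (3;(1)), (3;(1)), (3;(1,2)), (4;(1))]


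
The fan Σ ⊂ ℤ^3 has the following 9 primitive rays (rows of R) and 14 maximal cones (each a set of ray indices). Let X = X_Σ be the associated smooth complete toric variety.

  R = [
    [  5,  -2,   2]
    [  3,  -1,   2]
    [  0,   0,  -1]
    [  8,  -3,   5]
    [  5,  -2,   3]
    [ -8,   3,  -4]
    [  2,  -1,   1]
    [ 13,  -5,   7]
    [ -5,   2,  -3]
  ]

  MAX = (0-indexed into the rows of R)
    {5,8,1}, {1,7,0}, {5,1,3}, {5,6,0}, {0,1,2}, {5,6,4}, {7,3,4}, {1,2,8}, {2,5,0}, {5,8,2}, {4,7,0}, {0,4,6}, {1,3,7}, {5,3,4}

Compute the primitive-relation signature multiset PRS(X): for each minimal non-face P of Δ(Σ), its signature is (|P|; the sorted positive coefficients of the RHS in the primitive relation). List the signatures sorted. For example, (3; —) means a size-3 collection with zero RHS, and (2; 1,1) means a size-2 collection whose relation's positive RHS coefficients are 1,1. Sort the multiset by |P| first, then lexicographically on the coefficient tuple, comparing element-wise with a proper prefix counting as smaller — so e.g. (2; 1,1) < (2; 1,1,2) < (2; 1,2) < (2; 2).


Δ(Σ) — 9 vertices, 18 min non-faces:

  P = {4,8}:  v_{4} + v_{8} = 0 ; sig = (2; —)
  P = {0,3}:  v_{0} + v_{3} = v_{7} ; sig = (2; 1)
  P = {0,8}:  v_{0} + v_{8} = v_{2} ; sig = (2; 1)
  P = {1,4}:  v_{1} + v_{4} = v_{3} ; sig = (2; 1)
  P = {1,6}:  v_{1} + v_{6} = v_{4} ; sig = (2; 1)
  P = {2,4}:  v_{2} + v_{4} = v_{0} ; sig = (2; 1)
  P = {3,8}:  v_{3} + v_{8} = v_{1} ; sig = (2; 1)
  P = {5,7}:  v_{5} + v_{7} = v_{4} ; sig = (2; 1)
  P = {2,3}:  v_{2} + v_{3} = v_{0} + v_{1} ; sig = (2; 1,1)
  P = {6,8}:  v_{6} + v_{8} = v_{0} + v_{5} ; sig = (2; 1,1)
  P = {7,8}:  v_{7} + v_{8} = v_{0} + v_{1} ; sig = (2; 1,1)
  P = {2,6}:  v_{2} + v_{6} = 2·v_{0} + v_{5} ; sig = (2; 1,2)
  P = {2,7}:  v_{2} + v_{7} = 2·v_{0} + v_{1} ; sig = (2; 1,2)
  P = {6,7}:  v_{6} + v_{7} = v_{0} + 2·v_{4} ; sig = (2; 1,2)
  P = {3,6}:  v_{3} + v_{6} = 2·v_{4} ; sig = (2; 2)
  P = {0,1,5}:  v_{0} + v_{1} + v_{5} = 0 ; sig = (3; —)
  P = {0,4,5}:  v_{0} + v_{4} + v_{5} = v_{6} ; sig = (3; 1)
  P = {1,2,5}:  v_{1} + v_{2} + v_{5} = v_{8} ; sig = (3; 1)

Hence PRS(X_Σ) =
    (2; —)
    (2; 1)
    (2; 1)
    (2; 1)
    (2; 1)
    (2; 1)
    (2; 1)
    (2; 1)
    (2; 1,1)
    (2; 1,1)
    (2; 1,1)
    (2; 1,2)
    (2; 1,2)
    (2; 1,2)
    (2; 2)
    (3; —)
    (3; 1)
    (3; 1)


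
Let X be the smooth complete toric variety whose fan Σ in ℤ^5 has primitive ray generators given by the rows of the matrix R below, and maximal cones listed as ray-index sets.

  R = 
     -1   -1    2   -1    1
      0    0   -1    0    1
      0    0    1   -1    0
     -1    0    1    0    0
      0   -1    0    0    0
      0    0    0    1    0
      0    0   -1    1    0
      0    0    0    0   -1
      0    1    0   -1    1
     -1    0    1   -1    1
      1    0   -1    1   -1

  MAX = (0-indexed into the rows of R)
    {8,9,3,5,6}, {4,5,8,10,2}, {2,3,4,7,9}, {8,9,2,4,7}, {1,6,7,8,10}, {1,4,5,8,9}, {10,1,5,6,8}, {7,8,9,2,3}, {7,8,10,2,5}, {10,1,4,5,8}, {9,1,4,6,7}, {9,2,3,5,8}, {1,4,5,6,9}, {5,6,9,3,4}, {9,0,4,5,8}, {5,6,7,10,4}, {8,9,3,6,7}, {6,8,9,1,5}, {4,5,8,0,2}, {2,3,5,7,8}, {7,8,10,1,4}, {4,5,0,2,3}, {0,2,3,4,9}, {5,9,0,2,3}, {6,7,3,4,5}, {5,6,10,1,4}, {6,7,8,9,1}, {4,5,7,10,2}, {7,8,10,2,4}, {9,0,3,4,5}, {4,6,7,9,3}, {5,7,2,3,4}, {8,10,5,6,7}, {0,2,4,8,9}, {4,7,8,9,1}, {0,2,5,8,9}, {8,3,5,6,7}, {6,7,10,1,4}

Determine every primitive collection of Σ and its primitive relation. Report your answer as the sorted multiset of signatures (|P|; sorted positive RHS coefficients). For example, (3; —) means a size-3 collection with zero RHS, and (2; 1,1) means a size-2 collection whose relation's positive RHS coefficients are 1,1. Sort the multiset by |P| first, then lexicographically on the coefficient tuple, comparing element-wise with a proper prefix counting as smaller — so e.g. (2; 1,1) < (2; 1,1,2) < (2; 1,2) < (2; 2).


16 collections generate NE(X_Σ); each relation:

  {2,6}:  v_{2} + v_{6} = 0 — sig = (2; —)
  {9,10}:  v_{9} + v_{10} = 0 — sig = (2; —)
  {1,2}:  v_{1} + v_{2} = v_{4} + v_{8} — sig = (2; 1,1)
  {1,3}:  v_{1} + v_{3} = v_{6} + v_{9} — sig = (2; 1,1)
  {3,10}:  v_{3} + v_{10} = v_{5} + v_{7} — sig = (2; 1,1)
  {0,6}:  v_{0} + v_{6} = v_{4} + v_{5} + v_{9} — sig = (2; 1,1,1)
  {0,7}:  v_{0} + v_{7} = v_{2} + v_{3} + v_{4} — sig = (2; 1,1,1)
  {0,10}:  v_{0} + v_{10} = v_{2} + v_{4} + v_{5} — sig = (2; 1,1,1)
  {0,1}:  v_{0} + v_{1} = 2·v_{4} + v_{5} + v_{8} + v_{9} — sig = (2; 1,1,1,2)
  {1,5,7}:  v_{1} + v_{5} + v_{7} = v_{6} — sig = (3; 1)
  {3,4,8}:  v_{3} + v_{4} + v_{8} = v_{9} — sig = (3; 1)
  {4,6,8}:  v_{4} + v_{6} + v_{8} = v_{1} — sig = (3; 1)
  {5,7,9}:  v_{5} + v_{7} + v_{9} = v_{3} — sig = (3; 1)
  {0,3,8}:  v_{0} + v_{3} + v_{8} = v_{2} + v_{5} + 2·v_{9} — sig = (3; 1,1,2)
  {4,5,7,8}:  v_{4} + v_{5} + v_{7} + v_{8} = 0 — sig = (4; —)
  {2,4,5,9}:  v_{2} + v_{4} + v_{5} + v_{9} = v_{0} — sig = (4; 1)

Signatures (|P|; sorted positive RHS coefficients), sorted:
{ (2; —) ×2,  (2; 1,1) ×3,  (2; 1,1,1) ×3,  (2; 1,1,1,2),  (3; 1) ×4,  (3; 1,1,2),  (4; —),  (4; 1) }


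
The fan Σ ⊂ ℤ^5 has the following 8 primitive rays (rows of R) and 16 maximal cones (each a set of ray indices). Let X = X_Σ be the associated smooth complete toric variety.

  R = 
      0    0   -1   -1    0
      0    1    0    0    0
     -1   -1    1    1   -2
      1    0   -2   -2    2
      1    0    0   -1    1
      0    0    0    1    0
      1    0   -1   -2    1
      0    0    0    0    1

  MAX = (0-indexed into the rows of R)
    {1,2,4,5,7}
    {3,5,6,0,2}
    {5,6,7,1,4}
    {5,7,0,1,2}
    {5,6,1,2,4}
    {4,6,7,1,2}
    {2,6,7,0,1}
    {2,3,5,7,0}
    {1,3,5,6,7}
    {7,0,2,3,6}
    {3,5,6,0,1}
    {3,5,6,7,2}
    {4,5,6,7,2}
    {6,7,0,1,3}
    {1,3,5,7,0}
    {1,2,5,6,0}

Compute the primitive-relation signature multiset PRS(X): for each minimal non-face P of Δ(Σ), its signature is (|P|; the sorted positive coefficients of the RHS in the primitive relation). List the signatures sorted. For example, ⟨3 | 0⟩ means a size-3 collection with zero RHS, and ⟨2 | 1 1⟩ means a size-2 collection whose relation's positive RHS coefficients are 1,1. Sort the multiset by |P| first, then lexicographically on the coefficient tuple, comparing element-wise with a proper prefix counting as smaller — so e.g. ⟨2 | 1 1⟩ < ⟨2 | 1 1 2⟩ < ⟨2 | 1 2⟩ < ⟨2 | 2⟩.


5 minimal non-faces of Δ(Σ) (on 8 rays):

  P={0,4}:  v_{0} + v_{4} = v_{6}  ⟹  sig = ⟨2 | 1⟩
  P={3,4}:  v_{3} + v_{4} = v_{5} + 2·v_{6} + v_{7}  ⟹  sig = ⟨2 | 1 1 2⟩
  P={1,2,3}:  v_{1} + v_{2} + v_{3} = v_{0}  ⟹  sig = ⟨3 | 1⟩
  P={0,5,6,7}:  v_{0} + v_{5} + v_{6} + v_{7} = v_{3}  ⟹  sig = ⟨4 | 1⟩
  P={1,2,5,6,7}:  v_{1} + v_{2} + v_{5} + v_{6} + v_{7} = 0  ⟹  sig = ⟨5 | 0⟩

Signatures (|P|; sorted positive RHS coefficients), sorted:
{ ⟨2 | 1⟩,  ⟨2 | 1 1 2⟩,  ⟨3 | 1⟩,  ⟨4 | 1⟩,  ⟨5 | 0⟩ }


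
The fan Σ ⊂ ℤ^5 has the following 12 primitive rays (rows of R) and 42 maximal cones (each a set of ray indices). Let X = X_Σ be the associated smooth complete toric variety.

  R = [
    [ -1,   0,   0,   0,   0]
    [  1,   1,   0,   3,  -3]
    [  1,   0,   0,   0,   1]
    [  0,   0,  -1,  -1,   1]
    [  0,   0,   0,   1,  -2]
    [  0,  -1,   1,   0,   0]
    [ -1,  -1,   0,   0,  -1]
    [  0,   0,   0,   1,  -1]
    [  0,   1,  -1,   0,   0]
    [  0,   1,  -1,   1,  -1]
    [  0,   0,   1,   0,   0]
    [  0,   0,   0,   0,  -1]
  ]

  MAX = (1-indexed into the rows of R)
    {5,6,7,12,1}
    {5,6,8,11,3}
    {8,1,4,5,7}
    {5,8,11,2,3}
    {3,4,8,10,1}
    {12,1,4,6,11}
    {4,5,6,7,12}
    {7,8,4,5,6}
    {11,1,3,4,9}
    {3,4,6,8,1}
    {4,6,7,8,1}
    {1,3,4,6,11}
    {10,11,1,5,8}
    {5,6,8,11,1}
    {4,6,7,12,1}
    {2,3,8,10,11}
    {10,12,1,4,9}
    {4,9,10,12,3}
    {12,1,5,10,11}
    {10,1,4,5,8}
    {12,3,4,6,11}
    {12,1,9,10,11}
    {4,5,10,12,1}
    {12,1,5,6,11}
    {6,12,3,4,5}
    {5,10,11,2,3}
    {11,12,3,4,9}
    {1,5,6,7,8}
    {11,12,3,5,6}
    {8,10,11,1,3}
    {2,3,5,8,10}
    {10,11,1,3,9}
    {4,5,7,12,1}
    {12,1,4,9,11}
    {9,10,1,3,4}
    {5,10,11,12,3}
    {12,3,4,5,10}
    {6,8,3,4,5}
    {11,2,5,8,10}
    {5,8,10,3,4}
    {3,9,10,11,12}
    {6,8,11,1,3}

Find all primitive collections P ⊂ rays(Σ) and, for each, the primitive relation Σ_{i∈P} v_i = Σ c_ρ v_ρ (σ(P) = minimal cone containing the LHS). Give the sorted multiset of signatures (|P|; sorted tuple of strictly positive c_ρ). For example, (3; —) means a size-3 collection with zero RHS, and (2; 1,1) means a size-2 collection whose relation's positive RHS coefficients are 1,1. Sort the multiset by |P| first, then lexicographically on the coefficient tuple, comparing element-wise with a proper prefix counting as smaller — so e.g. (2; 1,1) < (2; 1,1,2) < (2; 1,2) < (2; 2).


The 22 primitive collections of Σ (r=12, n=5):

  P = {6,9}:  v_{6} + v_{9} = 0 ; sig = (2; —)
  P = {6,10}:  v_{6} + v_{10} = v_{8} ; sig = (2; 1)
  P = {8,9}:  v_{8} + v_{9} = v_{10} ; sig = (2; 1)
  P = {8,12}:  v_{8} + v_{12} = v_{5} ; sig = (2; 1)
  P = {5,9}:  v_{5} + v_{9} = v_{10} + v_{12} ; sig = (2; 1,1)
  P = {2,4}:  v_{2} + v_{4} = v_{3} + v_{5} + v_{10} ; sig = (2; 1,1,1)
  P = {3,7}:  v_{3} + v_{7} = v_{4} + v_{6} + v_{8} ; sig = (2; 1,1,1)
  P = {7,9}:  v_{7} + v_{9} = v_{1} + v_{4} + v_{5} ; sig = (2; 1,1,1)
  P = {7,11}:  v_{7} + v_{11} = v_{1} + v_{6} + v_{12} ; sig = (2; 1,1,1)
  P = {7,10}:  v_{7} + v_{10} = v_{1} + v_{4} + v_{5} + v_{8} ; sig = (2; 1,1,1,1)
  P = {2,6}:  v_{2} + v_{6} = v_{3} + v_{5} + 2·v_{8} + v_{11} ; sig = (2; 1,1,1,2)
  P = {2,9}:  v_{2} + v_{9} = v_{3} + v_{5} + 2·v_{10} + v_{11} ; sig = (2; 1,1,1,2)
  P = {2,12}:  v_{2} + v_{12} = v_{3} + 2·v_{5} + v_{10} + v_{11} ; sig = (2; 1,1,1,2)
  P = {1,2}:  v_{1} + v_{2} = 2·v_{8} + v_{10} + v_{11} ; sig = (2; 1,1,2)
  P = {2,7}:  v_{2} + v_{7} = v_{5} + 2·v_{8} ; sig = (2; 1,2)
  P = {1,3,12}:  v_{1} + v_{3} + v_{12} = 0 ; sig = (3; —)
  P = {4,8,11}:  v_{4} + v_{8} + v_{11} = 0 ; sig = (3; —)
  P = {1,3,5}:  v_{1} + v_{3} + v_{5} = v_{8} ; sig = (3; 1)
  P = {4,5,11}:  v_{4} + v_{5} + v_{11} = v_{12} ; sig = (3; 1)
  P = {4,10,11}:  v_{4} + v_{10} + v_{11} = v_{9} ; sig = (3; 1)
  P = {1,4,5,6}:  v_{1} + v_{4} + v_{5} + v_{6} = v_{7} ; sig = (4; 1)
  P = {3,5,8,10,11}:  v_{3} + v_{5} + v_{8} + v_{10} + v_{11} = v_{2} ; sig = (5; 1)

Sorted signature multiset PRS(X):
[(2; —), (2; 1), (2; 1), (2; 1), (2; 1,1), (2; 1,1,1), (2; 1,1,1), (2; 1,1,1), (2; 1,1,1), (2; 1,1,1,1), (2; 1,1,1,2), (2; 1,1,1,2), (2; 1,1,1,2), (2; 1,1,2), (2; 1,2), (3; —), (3; —), (3; 1), (3; 1), (3; 1), (4; 1), (5; 1)]


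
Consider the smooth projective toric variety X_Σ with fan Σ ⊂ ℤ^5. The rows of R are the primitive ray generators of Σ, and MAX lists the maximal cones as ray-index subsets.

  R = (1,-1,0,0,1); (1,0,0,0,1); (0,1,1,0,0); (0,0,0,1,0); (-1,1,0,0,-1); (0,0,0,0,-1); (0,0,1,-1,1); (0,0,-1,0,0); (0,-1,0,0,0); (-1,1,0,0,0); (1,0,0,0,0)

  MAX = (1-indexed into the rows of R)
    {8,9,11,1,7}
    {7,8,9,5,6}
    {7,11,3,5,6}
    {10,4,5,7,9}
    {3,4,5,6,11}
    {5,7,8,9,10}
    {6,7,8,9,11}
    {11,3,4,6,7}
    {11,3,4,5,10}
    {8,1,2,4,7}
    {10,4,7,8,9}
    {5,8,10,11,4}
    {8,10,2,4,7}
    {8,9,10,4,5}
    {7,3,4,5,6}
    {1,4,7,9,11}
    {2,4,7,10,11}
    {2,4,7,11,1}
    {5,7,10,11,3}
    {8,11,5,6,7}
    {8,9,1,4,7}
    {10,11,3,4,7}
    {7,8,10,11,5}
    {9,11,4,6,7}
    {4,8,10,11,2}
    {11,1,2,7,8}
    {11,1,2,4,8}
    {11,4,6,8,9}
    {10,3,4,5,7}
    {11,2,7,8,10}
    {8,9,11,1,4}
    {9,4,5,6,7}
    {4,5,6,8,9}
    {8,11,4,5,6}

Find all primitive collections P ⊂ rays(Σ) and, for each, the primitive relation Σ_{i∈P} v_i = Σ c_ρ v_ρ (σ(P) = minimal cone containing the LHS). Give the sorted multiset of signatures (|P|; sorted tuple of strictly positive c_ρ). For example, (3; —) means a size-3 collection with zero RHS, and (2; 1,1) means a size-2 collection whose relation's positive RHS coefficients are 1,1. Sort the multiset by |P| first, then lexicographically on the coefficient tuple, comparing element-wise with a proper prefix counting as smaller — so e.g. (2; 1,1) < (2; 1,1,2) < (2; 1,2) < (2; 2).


Δ(Σ) — 11 vertices, 17 min non-faces:

  P = {1,5}:  v_{1} + v_{5} = 0 ; sig = (2; —)
  P = {2,6}:  v_{2} + v_{6} = v_{11} ; sig = (2; 1)
  P = {2,9}:  v_{2} + v_{9} = v_{1} ; sig = (2; 1)
  P = {6,10}:  v_{6} + v_{10} = v_{5} ; sig = (2; 1)
  P = {1,6}:  v_{1} + v_{6} = v_{9} + v_{11} ; sig = (2; 1,1)
  P = {2,5}:  v_{2} + v_{5} = v_{10} + v_{11} ; sig = (2; 1,1)
  P = {3,8}:  v_{3} + v_{8} = v_{10} + v_{11} ; sig = (2; 1,1)
  P = {1,3}:  v_{1} + v_{3} = v_{4} + v_{7} + v_{11} ; sig = (2; 1,1,1)
  P = {1,10}:  v_{1} + v_{10} = v_{4} + v_{7} + v_{8} ; sig = (2; 1,1,1)
  P = {3,9}:  v_{3} + v_{9} = v_{4} + v_{6} + v_{7} ; sig = (2; 1,1,1)
  P = {2,3}:  v_{2} + v_{3} = v_{4} + v_{7} + v_{10} + 2·v_{11} ; sig = (2; 1,1,1,2)
  P = {9,10,11}:  v_{9} + v_{10} + v_{11} = 0 ; sig = (3; —)
  P = {5,9,11}:  v_{5} + v_{9} + v_{11} = v_{6} ; sig = (3; 1)
  P = {4,6,7,8}:  v_{4} + v_{6} + v_{7} + v_{8} = 0 ; sig = (4; —)
  P = {4,5,7,8}:  v_{4} + v_{5} + v_{7} + v_{8} = v_{10} ; sig = (4; 1)
  P = {4,5,7,11}:  v_{4} + v_{5} + v_{7} + v_{11} = v_{3} ; sig = (4; 1)
  P = {4,7,8,11}:  v_{4} + v_{7} + v_{8} + v_{11} = v_{2} ; sig = (4; 1)

Sorted signature multiset PRS(X):
[(2; —), (2; 1), (2; 1), (2; 1), (2; 1,1), (2; 1,1), (2; 1,1), (2; 1,1,1), (2; 1,1,1), (2; 1,1,1), (2; 1,1,1,2), (3; —), (3; 1), (4; —), (4; 1), (4; 1), (4; 1)]
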